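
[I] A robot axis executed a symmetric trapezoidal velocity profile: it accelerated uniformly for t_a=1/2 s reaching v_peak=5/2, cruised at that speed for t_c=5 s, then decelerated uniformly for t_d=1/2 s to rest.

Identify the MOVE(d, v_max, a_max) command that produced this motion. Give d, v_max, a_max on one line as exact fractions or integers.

d=55/4 v_max=5/2 a_max=5

a_max = (5/2)/(1/2) = 5
d_a = ½·5/2·1/2 = 5/8; d_c = 5/2·5 = 25/2
d = 2·5/8 + 25/2 = 55/4
t_c = 5 > 0 ⇒ limit active, v_max = 5/2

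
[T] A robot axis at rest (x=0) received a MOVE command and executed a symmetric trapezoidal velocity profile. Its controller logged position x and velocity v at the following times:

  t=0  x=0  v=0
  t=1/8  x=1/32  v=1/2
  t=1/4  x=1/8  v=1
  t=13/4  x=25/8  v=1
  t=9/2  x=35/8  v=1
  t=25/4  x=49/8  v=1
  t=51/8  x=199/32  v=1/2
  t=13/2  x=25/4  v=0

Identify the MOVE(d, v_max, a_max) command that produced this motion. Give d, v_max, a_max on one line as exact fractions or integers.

d=25/4 v_max=1 a_max=4

final state: t=13/2, x=25/4, v=0 → d = 25/4
a_max = (1/2−0)/(1/8−0) = 4
max v = 1 over t∈[1/4,25/4] → v_max = 1
check: 1·(1/4+6) = 25/4 ✓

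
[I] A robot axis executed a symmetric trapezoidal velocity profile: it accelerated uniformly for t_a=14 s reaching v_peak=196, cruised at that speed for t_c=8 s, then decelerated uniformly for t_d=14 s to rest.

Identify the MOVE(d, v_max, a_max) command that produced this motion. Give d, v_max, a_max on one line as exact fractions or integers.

a_max = 196/14 = 14
d_a = ½·196·14 = 1372; d_c = 196·8 = 1568
d = 2·1372 + 1568 = 4312
t_c = 8 > 0 so v_max = 196

d=4312 v_max=196 a_max=14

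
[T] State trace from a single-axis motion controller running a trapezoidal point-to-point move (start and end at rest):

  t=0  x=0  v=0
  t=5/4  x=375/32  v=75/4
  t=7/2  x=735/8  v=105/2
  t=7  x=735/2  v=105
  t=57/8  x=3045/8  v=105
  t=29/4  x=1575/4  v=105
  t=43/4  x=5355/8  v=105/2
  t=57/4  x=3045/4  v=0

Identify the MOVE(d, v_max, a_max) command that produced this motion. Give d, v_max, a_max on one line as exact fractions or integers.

final state: t=57/4, x=3045/4, v=0 → d = 3045/4
a_max = (75/4−0)/(5/4−0) = 15
max v = 105 over t∈[7,29/4] → v_max = 105
check: 105·(7+1/4) = 3045/4 ✓

d=3045/4 v_max=105 a_max=15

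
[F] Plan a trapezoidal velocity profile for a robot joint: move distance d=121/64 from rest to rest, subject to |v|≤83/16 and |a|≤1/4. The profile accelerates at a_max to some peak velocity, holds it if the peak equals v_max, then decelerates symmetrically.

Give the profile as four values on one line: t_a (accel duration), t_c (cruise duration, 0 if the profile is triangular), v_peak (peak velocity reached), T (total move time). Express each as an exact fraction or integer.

(v_max)²/a_max = (83/16)²/(1/4) = 6889/64
121/64 < 6889/64 so t_c = 0
v_peak = √(121/64·1/4) = √(121/256) = 11/16
t_a = (11/16)/(1/4) = 11/4; t_c = 0
T = 2·11/4 = 11/2

t_a=11/4 t_c=0 v_peak=11/16 T=11/2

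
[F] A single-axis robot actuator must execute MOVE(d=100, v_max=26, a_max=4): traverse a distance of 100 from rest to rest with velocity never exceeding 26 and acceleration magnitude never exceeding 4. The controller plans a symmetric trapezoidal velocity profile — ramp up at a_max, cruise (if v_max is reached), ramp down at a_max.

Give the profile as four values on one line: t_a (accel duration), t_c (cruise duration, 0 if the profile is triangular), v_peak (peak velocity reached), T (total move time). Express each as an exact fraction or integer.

t_a=5 t_c=0 v_peak=20 T=10

v_max²/a_max = 26²/4 = 169
100 < 169 → triangular
v_peak = √(100·4) = √400 = 20
t_a = 20/4 = 5; t_c = 0
T = 2·5 = 10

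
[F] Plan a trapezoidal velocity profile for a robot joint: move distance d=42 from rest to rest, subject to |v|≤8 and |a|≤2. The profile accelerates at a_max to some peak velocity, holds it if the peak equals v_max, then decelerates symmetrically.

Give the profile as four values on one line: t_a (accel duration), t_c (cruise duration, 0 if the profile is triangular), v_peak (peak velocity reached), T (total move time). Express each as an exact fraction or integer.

t_a=4 t_c=5/4 v_peak=8 T=37/4

(v_max)²/a_max = 8²/2 = 32
42 ≥ 32 → trapezoidal
t_a = 8/2 = 4; v_peak = 8
d_cruise = 42 − 32 = 10; t_c = 10/8 = 5/4
T = 2·4 + 5/4 = 37/4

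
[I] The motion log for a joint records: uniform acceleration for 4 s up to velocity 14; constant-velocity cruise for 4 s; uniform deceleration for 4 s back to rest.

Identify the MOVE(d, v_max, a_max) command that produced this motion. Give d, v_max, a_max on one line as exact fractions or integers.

d=112 v_max=14 a_max=7/2

a_max = 14/4 = 7/2
d_a = ½·14·4 = 28; d_c = 14·4 = 56
d = 2·28 + 56 = 112
t_c = 4 > 0 ⇒ limit active, v_max = 14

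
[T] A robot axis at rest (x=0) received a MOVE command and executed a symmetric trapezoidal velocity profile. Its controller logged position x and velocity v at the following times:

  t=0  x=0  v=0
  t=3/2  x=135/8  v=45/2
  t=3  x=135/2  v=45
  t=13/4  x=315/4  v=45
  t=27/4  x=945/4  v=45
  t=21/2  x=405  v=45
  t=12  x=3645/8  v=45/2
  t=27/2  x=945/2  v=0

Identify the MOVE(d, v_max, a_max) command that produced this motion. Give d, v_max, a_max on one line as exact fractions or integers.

d=945/2 v_max=45 a_max=15

final state: t=27/2, x=945/2, v=0 → d = 945/2
a_max = (45/2−0)/(3/2−0) = 15
max v = 45 over t∈[3,21/2] → v_max = 45
check: 45·(3+15/2) = 945/2 ✓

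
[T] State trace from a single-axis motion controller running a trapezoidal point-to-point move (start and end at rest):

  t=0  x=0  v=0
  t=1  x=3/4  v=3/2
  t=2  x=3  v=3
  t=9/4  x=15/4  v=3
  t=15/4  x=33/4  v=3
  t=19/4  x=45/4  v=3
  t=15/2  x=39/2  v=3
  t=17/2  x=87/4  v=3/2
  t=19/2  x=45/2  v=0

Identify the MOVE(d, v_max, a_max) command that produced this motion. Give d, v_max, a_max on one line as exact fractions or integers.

final state: t=19/2, x=45/2, v=0 → d = 45/2
a_max = (3/2−0)/(1−0) = 3/2
max v = 3 over t∈[2,15/2] → v_max = 3
check: 3·(2+11/2) = 45/2 ✓

d=45/2 v_max=3 a_max=3/2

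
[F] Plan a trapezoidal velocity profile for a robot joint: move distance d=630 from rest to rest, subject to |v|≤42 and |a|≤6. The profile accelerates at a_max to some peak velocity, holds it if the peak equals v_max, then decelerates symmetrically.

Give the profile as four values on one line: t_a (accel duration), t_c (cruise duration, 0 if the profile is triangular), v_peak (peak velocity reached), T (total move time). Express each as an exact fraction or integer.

t_a=7 t_c=8 v_peak=42 T=22

v_max²/a_max = 42²/6 = 294
630 ≥ 294 → trapezoidal
t_a = 42/6 = 7; v_peak = 42
d_cruise = 630 − 294 = 336; t_c = 336/42 = 8
T = 2·7 + 8 = 22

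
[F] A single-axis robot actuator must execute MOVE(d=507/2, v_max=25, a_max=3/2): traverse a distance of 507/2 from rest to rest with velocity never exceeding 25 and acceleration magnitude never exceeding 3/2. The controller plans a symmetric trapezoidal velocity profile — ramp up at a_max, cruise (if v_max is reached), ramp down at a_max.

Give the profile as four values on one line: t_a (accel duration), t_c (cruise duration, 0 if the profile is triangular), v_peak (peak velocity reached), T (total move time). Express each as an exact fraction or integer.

vₘ²/aₘ = 25²/(3/2) = 1250/3
507/2 < 1250/3 so t_c = 0
v_peak = √(507/2·3/2) = √(1521/4) = 39/2
t_a = (39/2)/(3/2) = 13; t_c = 0
T = 2·13 = 26

t_a=13 t_c=0 v_peak=39/2 T=26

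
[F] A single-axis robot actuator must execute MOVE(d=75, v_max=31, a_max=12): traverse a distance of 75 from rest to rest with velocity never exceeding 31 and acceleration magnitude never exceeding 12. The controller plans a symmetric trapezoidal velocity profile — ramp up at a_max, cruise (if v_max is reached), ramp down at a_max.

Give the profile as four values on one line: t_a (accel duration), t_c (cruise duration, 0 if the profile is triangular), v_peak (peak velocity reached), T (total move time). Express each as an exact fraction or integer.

t_a=5/2 t_c=0 v_peak=30 T=5

vₘ²/aₘ = 31²/12 = 961/12
75 < 961/12 so t_c = 0
v_peak = √(75·12) = √900 = 30
t_a = 30/12 = 5/2; t_c = 0
T = 2·5/2 = 5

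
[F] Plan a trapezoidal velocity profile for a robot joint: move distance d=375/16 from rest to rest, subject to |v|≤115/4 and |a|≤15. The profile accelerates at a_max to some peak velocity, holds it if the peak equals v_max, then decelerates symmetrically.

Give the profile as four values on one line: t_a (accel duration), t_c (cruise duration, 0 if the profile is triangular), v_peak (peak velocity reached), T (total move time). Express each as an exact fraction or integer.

t_a=5/4 t_c=0 v_peak=75/4 T=5/2

vₘ²/aₘ = (115/4)²/15 = 2645/48
375/16 < 2645/48 so t_c = 0
v_peak = √(375/16·15) = √(5625/16) = 75/4
t_a = (75/4)/15 = 5/4; t_c = 0
T = 2·5/4 = 5/2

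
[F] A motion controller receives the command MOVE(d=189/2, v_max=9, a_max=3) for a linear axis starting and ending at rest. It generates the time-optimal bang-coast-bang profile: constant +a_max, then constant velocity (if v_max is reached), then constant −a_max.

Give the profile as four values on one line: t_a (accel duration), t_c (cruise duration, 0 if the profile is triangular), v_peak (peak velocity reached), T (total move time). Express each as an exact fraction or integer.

t_a=3 t_c=15/2 v_peak=9 T=27/2

vₘ²/aₘ = 9²/3 = 27
189/2 ≥ 27 ⇒ cruise phase
t_a = 9/3 = 3; v_peak = 9
d_cruise = 189/2 − 27 = 135/2; t_c = (135/2)/9 = 15/2
T = 2·3 + 15/2 = 27/2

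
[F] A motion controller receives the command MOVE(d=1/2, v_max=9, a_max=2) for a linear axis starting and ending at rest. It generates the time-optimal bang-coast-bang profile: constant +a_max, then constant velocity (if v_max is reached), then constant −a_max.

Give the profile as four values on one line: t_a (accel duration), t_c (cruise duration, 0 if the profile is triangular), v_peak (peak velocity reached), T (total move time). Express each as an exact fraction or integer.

(v_max)²/a_max = 9²/2 = 81/2
1/2 < 81/2 ⇒ no cruise
v_peak = √(1/2·2) = √1 = 1
t_a = 1/2; t_c = 0
T = 2·1/2 = 1

t_a=1/2 t_c=0 v_peak=1 T=1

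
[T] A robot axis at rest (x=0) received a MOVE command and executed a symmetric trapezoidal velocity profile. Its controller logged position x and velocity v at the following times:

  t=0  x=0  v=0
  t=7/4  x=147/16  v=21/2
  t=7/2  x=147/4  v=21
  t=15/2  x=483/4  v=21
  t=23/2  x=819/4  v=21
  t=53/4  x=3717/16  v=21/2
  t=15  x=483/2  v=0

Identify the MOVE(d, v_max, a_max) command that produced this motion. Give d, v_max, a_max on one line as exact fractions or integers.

final state: t=15, x=483/2, v=0 → d = 483/2
a_max = (21/2−0)/(7/4−0) = 6
max v = 21 over t∈[7/2,23/2] → v_max = 21
check: 21·(7/2+8) = 483/2 ✓

d=483/2 v_max=21 a_max=6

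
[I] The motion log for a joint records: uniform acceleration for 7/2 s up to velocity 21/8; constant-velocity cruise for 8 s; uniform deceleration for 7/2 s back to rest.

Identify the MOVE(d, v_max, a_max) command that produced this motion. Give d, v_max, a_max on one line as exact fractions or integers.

d=483/16 v_max=21/8 a_max=3/4

a_max = (21/8)/(7/2) = 3/4
d_a = ½·21/8·7/2 = 147/32; d_c = 21/8·8 = 21
d = 2·147/32 + 21 = 483/16
t_c = 8 > 0 → v_max = v_peak = 21/8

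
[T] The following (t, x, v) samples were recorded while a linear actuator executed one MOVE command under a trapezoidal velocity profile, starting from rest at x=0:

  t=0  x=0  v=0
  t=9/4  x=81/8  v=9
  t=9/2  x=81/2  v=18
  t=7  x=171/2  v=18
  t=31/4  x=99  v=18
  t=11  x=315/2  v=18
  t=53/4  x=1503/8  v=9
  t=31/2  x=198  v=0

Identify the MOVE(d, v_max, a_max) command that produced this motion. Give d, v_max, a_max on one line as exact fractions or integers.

d=198 v_max=18 a_max=4

final state: t=31/2, x=198, v=0 → d = 198
a_max = (9−0)/(9/4−0) = 4
max v = 18 over t∈[9/2,11] → v_max = 18
check: 18·(9/2+13/2) = 198 ✓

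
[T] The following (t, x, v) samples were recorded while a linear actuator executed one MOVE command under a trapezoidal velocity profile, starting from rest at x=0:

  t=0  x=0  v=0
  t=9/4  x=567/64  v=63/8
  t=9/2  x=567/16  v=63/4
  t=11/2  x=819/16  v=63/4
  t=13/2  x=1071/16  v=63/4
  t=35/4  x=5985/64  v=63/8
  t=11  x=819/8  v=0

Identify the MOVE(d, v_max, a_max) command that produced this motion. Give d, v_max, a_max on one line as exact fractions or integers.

final state: t=11, x=819/8, v=0 → d = 819/8
a_max = (63/8−0)/(9/4−0) = 7/2
max v = 63/4 over t∈[9/2,13/2] → v_max = 63/4
check: 63/4·(9/2+2) = 819/8 ✓

d=819/8 v_max=63/4 a_max=7/2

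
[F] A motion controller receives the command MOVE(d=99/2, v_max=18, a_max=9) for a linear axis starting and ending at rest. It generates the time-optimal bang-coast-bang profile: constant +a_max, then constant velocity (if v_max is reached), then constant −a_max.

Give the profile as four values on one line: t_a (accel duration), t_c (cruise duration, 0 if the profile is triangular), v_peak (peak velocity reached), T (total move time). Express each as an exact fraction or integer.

vₘ²/aₘ = 18²/9 = 36
99/2 ≥ 36 ⇒ cruise phase
t_a = 18/9 = 2; v_peak = 18
d_cruise = 99/2 − 36 = 27/2; t_c = (27/2)/18 = 3/4
T = 2·2 + 3/4 = 19/4

t_a=2 t_c=3/4 v_peak=18 T=19/4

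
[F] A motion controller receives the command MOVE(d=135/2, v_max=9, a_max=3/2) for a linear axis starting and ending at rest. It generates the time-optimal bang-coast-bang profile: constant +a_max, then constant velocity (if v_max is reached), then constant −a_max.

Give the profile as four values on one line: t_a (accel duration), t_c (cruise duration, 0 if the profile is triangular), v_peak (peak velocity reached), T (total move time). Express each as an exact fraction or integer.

t_a=6 t_c=3/2 v_peak=9 T=27/2

v_max²/a_max = 9²/(3/2) = 54
135/2 ≥ 54 → trapezoidal
t_a = 9/(3/2) = 6; v_peak = 9
d_cruise = 135/2 − 54 = 27/2; t_c = (27/2)/9 = 3/2
T = 2·6 + 3/2 = 27/2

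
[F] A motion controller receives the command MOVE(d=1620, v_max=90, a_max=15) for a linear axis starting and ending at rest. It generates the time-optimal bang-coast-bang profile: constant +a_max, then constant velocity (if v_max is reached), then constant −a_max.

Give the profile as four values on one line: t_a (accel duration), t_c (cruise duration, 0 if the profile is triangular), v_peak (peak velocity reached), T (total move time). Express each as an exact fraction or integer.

vₘ²/aₘ = 90²/15 = 540
1620 ≥ 540 so v_max reached
t_a = 90/15 = 6; v_peak = 90
d_cruise = 1620 − 540 = 1080; t_c = 1080/90 = 12
T = 2·6 + 12 = 24

t_a=6 t_c=12 v_peak=90 T=24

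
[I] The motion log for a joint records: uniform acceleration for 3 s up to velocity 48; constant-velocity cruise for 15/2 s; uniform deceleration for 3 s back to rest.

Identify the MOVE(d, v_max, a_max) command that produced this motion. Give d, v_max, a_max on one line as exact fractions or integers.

d=504 v_max=48 a_max=16

a_max = 48/3 = 16
d_a = ½·48·3 = 72; d_c = 48·15/2 = 360
d = 2·72 + 360 = 504
t_c = 15/2 > 0 → v_max = v_peak = 48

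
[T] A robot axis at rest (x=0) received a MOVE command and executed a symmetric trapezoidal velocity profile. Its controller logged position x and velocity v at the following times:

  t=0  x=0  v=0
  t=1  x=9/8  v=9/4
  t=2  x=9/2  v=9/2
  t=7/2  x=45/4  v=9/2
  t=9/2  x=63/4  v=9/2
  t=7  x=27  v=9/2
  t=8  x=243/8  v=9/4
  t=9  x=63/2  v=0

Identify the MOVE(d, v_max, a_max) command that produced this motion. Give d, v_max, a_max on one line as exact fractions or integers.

final state: t=9, x=63/2, v=0 → d = 63/2
a_max = (9/4−0)/(1−0) = 9/4
max v = 9/2 over t∈[2,7] → v_max = 9/2
check: 9/2·(2+5) = 63/2 ✓

d=63/2 v_max=9/2 a_max=9/4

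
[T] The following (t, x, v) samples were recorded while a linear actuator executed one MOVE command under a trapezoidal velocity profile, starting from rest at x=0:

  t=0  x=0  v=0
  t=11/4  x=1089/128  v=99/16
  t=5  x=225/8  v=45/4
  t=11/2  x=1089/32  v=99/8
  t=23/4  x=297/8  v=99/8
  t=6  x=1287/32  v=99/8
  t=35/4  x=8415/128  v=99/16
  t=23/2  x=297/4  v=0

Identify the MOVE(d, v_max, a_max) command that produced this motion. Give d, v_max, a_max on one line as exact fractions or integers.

d=297/4 v_max=99/8 a_max=9/4

final state: t=23/2, x=297/4, v=0 → d = 297/4
a_max = (99/16−0)/(11/4−0) = 9/4
max v = 99/8 over t∈[11/2,6] → v_max = 99/8
check: 99/8·(11/2+1/2) = 297/4 ✓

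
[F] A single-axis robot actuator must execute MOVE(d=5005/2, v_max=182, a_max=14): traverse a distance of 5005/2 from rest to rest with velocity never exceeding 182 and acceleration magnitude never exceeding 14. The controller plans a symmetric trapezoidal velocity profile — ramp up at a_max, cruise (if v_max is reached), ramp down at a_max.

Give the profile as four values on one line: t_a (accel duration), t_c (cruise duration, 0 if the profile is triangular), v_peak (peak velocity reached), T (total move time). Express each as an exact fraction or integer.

t_a=13 t_c=3/4 v_peak=182 T=107/4

vₘ²/aₘ = 182²/14 = 2366
5005/2 ≥ 2366 ⇒ cruise phase
t_a = 182/14 = 13; v_peak = 182
d_cruise = 5005/2 − 2366 = 273/2; t_c = (273/2)/182 = 3/4
T = 2·13 + 3/4 = 107/4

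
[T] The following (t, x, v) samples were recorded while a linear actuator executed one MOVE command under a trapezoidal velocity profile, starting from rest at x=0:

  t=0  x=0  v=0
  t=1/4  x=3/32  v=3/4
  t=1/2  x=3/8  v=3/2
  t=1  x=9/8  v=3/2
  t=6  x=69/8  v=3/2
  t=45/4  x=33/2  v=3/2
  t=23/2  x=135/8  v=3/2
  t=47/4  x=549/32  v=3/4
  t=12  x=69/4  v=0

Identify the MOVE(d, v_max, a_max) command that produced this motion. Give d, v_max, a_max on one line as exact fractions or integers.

final state: t=12, x=69/4, v=0 → d = 69/4
a_max = (3/4−0)/(1/4−0) = 3
max v = 3/2 over t∈[1/2,23/2] → v_max = 3/2
check: 3/2·(1/2+11) = 69/4 ✓

d=69/4 v_max=3/2 a_max=3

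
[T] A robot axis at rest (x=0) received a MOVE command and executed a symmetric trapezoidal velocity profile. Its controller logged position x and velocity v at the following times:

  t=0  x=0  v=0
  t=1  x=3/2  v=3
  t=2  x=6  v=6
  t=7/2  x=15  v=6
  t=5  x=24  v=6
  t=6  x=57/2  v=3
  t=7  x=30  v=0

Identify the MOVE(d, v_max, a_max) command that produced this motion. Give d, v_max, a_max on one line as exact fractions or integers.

final state: t=7, x=30, v=0 → d = 30
a_max = (3−0)/(1−0) = 3
max v = 6 over t∈[2,5] → v_max = 6
check: 6·(2+3) = 30 ✓

d=30 v_max=6 a_max=3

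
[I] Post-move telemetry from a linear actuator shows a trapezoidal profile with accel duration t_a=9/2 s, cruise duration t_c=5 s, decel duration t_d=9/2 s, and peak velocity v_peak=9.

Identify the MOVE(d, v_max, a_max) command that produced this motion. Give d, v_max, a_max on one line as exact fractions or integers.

a_max = 9/(9/2) = 2
d_a = ½·9·9/2 = 81/4; d_c = 9·5 = 45
d = 2·81/4 + 45 = 171/2
t_c = 5 > 0 so v_max = 9

d=171/2 v_max=9 a_max=2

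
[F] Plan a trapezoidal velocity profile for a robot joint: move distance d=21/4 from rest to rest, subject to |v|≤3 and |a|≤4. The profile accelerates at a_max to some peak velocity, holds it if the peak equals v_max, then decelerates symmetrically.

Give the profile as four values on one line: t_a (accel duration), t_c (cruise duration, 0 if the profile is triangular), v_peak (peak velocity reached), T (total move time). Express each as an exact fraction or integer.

t_a=3/4 t_c=1 v_peak=3 T=5/2

(v_max)²/a_max = 3²/4 = 9/4
21/4 ≥ 9/4 → trapezoidal
t_a = 3/4; v_peak = 3
d_cruise = 21/4 − 9/4 = 3; t_c = 3/3 = 1
T = 2·3/4 + 1 = 5/2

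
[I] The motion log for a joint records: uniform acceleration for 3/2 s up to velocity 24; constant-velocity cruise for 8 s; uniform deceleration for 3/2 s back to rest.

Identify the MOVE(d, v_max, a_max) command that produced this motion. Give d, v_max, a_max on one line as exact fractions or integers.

a_max = 24/(3/2) = 16
d_a = ½·24·3/2 = 18; d_c = 24·8 = 192
d = 2·18 + 192 = 228
t_c = 8 > 0 so v_max = 24

d=228 v_max=24 a_max=16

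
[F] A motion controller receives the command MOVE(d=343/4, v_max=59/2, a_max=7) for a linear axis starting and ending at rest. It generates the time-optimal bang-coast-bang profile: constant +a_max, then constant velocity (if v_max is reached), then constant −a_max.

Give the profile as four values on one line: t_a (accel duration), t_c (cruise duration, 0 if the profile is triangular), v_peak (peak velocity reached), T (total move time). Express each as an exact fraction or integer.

t_a=7/2 t_c=0 v_peak=49/2 T=7

vₘ²/aₘ = (59/2)²/7 = 3481/28
343/4 < 3481/28 → triangular
v_peak = √(343/4·7) = √(2401/4) = 49/2
t_a = (49/2)/7 = 7/2; t_c = 0
T = 2·7/2 = 7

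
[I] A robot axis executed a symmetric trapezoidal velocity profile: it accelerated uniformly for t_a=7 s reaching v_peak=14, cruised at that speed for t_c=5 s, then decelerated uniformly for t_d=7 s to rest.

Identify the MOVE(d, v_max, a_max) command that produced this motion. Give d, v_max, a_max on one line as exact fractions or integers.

d=168 v_max=14 a_max=2

a_max = 14/7 = 2
d_a = ½·14·7 = 49; d_c = 14·5 = 70
d = 2·49 + 70 = 168
t_c = 5 > 0 ⇒ limit active, v_max = 14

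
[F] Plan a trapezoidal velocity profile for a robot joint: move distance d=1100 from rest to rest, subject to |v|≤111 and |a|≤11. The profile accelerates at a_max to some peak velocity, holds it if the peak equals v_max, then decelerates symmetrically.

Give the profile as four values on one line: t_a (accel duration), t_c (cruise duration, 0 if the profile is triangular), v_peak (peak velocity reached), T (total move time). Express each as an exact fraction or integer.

t_a=10 t_c=0 v_peak=110 T=20

(v_max)²/a_max = 111²/11 = 12321/11
1100 < 12321/11 so t_c = 0
v_peak = √(1100·11) = √12100 = 110
t_a = 110/11 = 10; t_c = 0
T = 2·10 = 20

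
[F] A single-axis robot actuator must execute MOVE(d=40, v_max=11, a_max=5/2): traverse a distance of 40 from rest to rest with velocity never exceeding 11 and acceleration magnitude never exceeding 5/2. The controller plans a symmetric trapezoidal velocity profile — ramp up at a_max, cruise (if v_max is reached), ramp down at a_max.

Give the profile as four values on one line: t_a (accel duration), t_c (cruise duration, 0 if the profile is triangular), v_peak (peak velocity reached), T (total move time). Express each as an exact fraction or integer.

t_a=4 t_c=0 v_peak=10 T=8

(v_max)²/a_max = 11²/(5/2) = 242/5
40 < 242/5 so t_c = 0
v_peak = √(40·5/2) = √100 = 10
t_a = 10/(5/2) = 4; t_c = 0
T = 2·4 = 8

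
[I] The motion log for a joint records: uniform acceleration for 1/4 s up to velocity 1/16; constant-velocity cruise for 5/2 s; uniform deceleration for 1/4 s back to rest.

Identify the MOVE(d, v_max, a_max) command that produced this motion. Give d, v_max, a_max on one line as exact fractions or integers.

a_max = (1/16)/(1/4) = 1/4
d_a = ½·1/16·1/4 = 1/128; d_c = 1/16·5/2 = 5/32
d = 2·1/128 + 5/32 = 11/64
t_c = 5/2 > 0 ⇒ limit active, v_max = 1/16

d=11/64 v_max=1/16 a_max=1/4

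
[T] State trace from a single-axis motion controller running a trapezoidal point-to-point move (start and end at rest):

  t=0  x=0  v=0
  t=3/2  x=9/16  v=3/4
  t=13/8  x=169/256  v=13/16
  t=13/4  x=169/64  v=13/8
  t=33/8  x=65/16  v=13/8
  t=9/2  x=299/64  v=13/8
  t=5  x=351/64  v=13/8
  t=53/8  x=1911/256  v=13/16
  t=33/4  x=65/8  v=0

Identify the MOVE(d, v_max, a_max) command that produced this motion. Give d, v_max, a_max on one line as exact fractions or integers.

final state: t=33/4, x=65/8, v=0 → d = 65/8
a_max = (3/4−0)/(3/2−0) = 1/2
max v = 13/8 over t∈[13/4,5] → v_max = 13/8
check: 13/8·(13/4+7/4) = 65/8 ✓

d=65/8 v_max=13/8 a_max=1/2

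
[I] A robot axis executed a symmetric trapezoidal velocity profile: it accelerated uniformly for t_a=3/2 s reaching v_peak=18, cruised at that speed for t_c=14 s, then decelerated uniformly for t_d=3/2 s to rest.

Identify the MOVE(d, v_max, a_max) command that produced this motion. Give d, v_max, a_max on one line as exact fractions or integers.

d=279 v_max=18 a_max=12

a_max = 18/(3/2) = 12
d_a = ½·18·3/2 = 27/2; d_c = 18·14 = 252
d = 2·27/2 + 252 = 279
t_c = 14 > 0 → v_max = v_peak = 18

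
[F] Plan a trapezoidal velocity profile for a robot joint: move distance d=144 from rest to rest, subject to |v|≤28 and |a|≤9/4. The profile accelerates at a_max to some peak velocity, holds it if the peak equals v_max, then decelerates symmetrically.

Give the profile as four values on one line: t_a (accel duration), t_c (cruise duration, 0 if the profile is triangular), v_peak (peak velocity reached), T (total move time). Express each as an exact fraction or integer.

t_a=8 t_c=0 v_peak=18 T=16

vₘ²/aₘ = 28²/(9/4) = 3136/9
144 < 3136/9 → triangular
v_peak = √(144·9/4) = √324 = 18
t_a = 18/(9/4) = 8; t_c = 0
T = 2·8 = 16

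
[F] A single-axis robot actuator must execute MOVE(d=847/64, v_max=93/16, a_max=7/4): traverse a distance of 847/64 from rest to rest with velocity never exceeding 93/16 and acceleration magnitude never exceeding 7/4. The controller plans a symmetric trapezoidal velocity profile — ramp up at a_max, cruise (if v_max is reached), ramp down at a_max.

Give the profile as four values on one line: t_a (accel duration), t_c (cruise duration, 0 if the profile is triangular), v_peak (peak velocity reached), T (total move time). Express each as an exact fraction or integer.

t_a=11/4 t_c=0 v_peak=77/16 T=11/2

v_max²/a_max = (93/16)²/(7/4) = 8649/448
847/64 < 8649/448 → triangular
v_peak = √(847/64·7/4) = √(5929/256) = 77/16
t_a = (77/16)/(7/4) = 11/4; t_c = 0
T = 2·11/4 = 11/2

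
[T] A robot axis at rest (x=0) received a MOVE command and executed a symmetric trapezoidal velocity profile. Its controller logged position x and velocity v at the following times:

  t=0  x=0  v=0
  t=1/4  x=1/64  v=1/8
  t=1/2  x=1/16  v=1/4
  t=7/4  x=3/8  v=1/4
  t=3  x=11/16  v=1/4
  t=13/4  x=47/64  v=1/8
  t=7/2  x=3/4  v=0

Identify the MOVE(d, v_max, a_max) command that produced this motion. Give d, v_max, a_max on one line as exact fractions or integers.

final state: t=7/2, x=3/4, v=0 → d = 3/4
a_max = (1/8−0)/(1/4−0) = 1/2
max v = 1/4 over t∈[1/2,3] → v_max = 1/4
check: 1/4·(1/2+5/2) = 3/4 ✓

d=3/4 v_max=1/4 a_max=1/2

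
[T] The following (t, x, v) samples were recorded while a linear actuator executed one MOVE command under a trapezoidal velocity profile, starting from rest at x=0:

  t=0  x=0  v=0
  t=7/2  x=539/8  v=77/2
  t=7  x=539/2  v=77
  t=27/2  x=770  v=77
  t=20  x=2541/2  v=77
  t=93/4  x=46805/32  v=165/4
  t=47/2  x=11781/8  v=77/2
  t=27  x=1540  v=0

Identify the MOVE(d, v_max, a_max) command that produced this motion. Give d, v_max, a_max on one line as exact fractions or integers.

final state: t=27, x=1540, v=0 → d = 1540
a_max = (77/2−0)/(7/2−0) = 11
max v = 77 over t∈[7,20] → v_max = 77
check: 77·(7+13) = 1540 ✓

d=1540 v_max=77 a_max=11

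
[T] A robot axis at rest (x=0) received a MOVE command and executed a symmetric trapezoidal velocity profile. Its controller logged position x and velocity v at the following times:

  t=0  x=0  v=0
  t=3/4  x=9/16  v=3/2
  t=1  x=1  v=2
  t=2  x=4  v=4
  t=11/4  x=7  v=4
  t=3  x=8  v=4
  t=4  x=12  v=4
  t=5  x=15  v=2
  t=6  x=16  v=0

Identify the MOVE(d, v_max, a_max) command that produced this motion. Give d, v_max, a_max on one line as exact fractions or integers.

final state: t=6, x=16, v=0 → d = 16
a_max = (3/2−0)/(3/4−0) = 2
max v = 4 over t∈[2,4] → v_max = 4
check: 4·(2+2) = 16 ✓

d=16 v_max=4 a_max=2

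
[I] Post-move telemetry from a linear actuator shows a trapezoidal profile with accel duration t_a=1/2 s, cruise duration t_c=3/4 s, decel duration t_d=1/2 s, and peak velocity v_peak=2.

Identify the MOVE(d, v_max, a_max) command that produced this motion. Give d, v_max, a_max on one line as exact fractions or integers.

d=5/2 v_max=2 a_max=4

a_max = 2/(1/2) = 4
d_a = ½·2·1/2 = 1/2; d_c = 2·3/4 = 3/2
d = 2·1/2 + 3/2 = 5/2
t_c = 3/4 > 0 ⇒ limit active, v_max = 2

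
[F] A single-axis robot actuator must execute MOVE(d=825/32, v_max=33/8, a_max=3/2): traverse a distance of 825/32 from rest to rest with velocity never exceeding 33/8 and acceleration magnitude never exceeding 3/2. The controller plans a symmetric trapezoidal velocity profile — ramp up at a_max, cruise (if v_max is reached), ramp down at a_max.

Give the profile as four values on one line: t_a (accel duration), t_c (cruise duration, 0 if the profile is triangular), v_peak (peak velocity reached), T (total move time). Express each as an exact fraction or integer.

t_a=11/4 t_c=7/2 v_peak=33/8 T=9

(v_max)²/a_max = (33/8)²/(3/2) = 363/32
825/32 ≥ 363/32 ⇒ cruise phase
t_a = (33/8)/(3/2) = 11/4; v_peak = 33/8
d_cruise = 825/32 − 363/32 = 231/16; t_c = (231/16)/(33/8) = 7/2
T = 2·11/4 + 7/2 = 9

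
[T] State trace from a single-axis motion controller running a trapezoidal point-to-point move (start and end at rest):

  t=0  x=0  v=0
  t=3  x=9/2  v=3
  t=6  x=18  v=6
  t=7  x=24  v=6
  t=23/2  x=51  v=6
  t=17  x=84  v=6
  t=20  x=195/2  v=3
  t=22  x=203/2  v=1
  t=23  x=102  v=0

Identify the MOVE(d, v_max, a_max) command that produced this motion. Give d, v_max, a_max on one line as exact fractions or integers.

d=102 v_max=6 a_max=1

final state: t=23, x=102, v=0 → d = 102
a_max = (3−0)/(3−0) = 1
max v = 6 over t∈[6,17] → v_max = 6
check: 6·(6+11) = 102 ✓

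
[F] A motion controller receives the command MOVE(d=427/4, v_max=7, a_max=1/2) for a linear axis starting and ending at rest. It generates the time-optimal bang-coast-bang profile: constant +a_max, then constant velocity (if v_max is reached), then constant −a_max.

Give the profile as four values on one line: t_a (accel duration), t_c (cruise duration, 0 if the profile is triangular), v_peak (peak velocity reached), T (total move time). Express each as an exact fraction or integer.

t_a=14 t_c=5/4 v_peak=7 T=117/4

vₘ²/aₘ = 7²/(1/2) = 98
427/4 ≥ 98 so v_max reached
t_a = 7/(1/2) = 14; v_peak = 7
d_cruise = 427/4 − 98 = 35/4; t_c = (35/4)/7 = 5/4
T = 2·14 + 5/4 = 117/4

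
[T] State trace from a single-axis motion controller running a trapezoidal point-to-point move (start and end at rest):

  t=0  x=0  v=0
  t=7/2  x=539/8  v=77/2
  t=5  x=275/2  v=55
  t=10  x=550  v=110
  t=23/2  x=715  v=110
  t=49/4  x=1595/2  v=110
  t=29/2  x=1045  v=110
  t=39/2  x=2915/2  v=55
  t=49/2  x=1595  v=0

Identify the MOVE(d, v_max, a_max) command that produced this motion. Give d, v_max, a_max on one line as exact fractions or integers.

final state: t=49/2, x=1595, v=0 → d = 1595
a_max = (77/2−0)/(7/2−0) = 11
max v = 110 over t∈[10,29/2] → v_max = 110
check: 110·(10+9/2) = 1595 ✓

d=1595 v_max=110 a_max=11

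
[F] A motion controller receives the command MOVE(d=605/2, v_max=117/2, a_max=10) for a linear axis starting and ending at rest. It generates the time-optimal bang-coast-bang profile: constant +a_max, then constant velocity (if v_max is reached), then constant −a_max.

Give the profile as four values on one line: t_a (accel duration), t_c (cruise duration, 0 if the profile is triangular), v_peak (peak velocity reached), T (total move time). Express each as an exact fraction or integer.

t_a=11/2 t_c=0 v_peak=55 T=11

(v_max)²/a_max = (117/2)²/10 = 13689/40
605/2 < 13689/40 ⇒ no cruise
v_peak = √(605/2·10) = √3025 = 55
t_a = 55/10 = 11/2; t_c = 0
T = 2·11/2 = 11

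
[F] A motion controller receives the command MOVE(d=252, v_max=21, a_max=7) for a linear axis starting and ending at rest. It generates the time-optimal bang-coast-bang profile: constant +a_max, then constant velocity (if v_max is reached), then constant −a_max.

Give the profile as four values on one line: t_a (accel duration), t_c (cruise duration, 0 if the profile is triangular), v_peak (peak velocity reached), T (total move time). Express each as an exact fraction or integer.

t_a=3 t_c=9 v_peak=21 T=15

(v_max)²/a_max = 21²/7 = 63
252 ≥ 63 → trapezoidal
t_a = 21/7 = 3; v_peak = 21
d_cruise = 252 − 63 = 189; t_c = 189/21 = 9
T = 2·3 + 9 = 15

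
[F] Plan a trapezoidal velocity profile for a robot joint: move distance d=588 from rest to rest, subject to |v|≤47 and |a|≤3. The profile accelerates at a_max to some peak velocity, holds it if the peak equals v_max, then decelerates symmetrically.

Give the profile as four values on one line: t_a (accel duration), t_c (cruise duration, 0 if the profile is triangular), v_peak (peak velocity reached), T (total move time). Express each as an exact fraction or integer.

t_a=14 t_c=0 v_peak=42 T=28

v_max²/a_max = 47²/3 = 2209/3
588 < 2209/3 so t_c = 0
v_peak = √(588·3) = √1764 = 42
t_a = 42/3 = 14; t_c = 0
T = 2·14 = 28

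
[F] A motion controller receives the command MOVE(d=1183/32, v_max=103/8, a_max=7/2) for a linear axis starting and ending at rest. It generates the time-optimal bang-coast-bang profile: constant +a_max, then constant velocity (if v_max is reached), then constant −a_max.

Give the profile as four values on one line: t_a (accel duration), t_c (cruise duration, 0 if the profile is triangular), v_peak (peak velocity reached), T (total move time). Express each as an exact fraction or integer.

t_a=13/4 t_c=0 v_peak=91/8 T=13/2

vₘ²/aₘ = (103/8)²/(7/2) = 10609/224
1183/32 < 10609/224 → triangular
v_peak = √(1183/32·7/2) = √(8281/64) = 91/8
t_a = (91/8)/(7/2) = 13/4; t_c = 0
T = 2·13/4 = 13/2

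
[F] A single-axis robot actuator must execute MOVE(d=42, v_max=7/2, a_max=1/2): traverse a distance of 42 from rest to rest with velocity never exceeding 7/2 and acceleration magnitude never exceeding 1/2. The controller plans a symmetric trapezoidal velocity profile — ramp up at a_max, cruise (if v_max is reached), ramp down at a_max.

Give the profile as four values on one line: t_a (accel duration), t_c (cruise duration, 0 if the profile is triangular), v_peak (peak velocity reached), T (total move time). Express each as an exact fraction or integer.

t_a=7 t_c=5 v_peak=7/2 T=19

v_max²/a_max = (7/2)²/(1/2) = 49/2
42 ≥ 49/2 ⇒ cruise phase
t_a = (7/2)/(1/2) = 7; v_peak = 7/2
d_cruise = 42 − 49/2 = 35/2; t_c = (35/2)/(7/2) = 5
T = 2·7 + 5 = 19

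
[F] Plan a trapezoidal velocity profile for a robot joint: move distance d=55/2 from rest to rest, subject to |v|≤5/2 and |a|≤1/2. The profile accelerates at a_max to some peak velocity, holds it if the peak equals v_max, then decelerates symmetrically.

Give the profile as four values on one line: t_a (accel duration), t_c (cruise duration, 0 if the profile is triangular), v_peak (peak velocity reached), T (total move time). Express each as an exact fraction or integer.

t_a=5 t_c=6 v_peak=5/2 T=16

v_max²/a_max = (5/2)²/(1/2) = 25/2
55/2 ≥ 25/2 so v_max reached
t_a = (5/2)/(1/2) = 5; v_peak = 5/2
d_cruise = 55/2 − 25/2 = 15; t_c = 15/(5/2) = 6
T = 2·5 + 6 = 16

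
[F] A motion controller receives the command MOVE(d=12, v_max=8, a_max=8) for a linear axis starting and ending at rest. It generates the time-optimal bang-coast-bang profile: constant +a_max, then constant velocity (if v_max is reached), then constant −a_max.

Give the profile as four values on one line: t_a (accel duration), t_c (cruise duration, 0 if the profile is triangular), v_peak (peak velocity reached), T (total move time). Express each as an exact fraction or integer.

v_max²/a_max = 8²/8 = 8
12 ≥ 8 so v_max reached
t_a = 8/8 = 1; v_peak = 8
d_cruise = 12 − 8 = 4; t_c = 4/8 = 1/2
T = 2·1 + 1/2 = 5/2

t_a=1 t_c=1/2 v_peak=8 T=5/2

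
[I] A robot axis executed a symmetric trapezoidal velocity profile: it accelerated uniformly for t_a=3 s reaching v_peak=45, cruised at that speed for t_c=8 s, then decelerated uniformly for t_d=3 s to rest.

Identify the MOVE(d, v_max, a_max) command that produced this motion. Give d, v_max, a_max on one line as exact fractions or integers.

d=495 v_max=45 a_max=15

a_max = 45/3 = 15
d_a = ½·45·3 = 135/2; d_c = 45·8 = 360
d = 2·135/2 + 360 = 495
t_c = 8 > 0 → v_max = v_peak = 45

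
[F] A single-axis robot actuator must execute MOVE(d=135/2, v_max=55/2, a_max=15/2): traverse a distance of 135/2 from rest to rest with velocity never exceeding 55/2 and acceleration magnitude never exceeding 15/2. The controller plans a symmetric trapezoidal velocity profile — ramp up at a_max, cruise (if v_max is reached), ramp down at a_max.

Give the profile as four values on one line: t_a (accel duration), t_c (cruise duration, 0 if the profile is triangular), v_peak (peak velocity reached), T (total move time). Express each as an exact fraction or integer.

vₘ²/aₘ = (55/2)²/(15/2) = 605/6
135/2 < 605/6 ⇒ no cruise
v_peak = √(135/2·15/2) = √(2025/4) = 45/2
t_a = (45/2)/(15/2) = 3; t_c = 0
T = 2·3 = 6

t_a=3 t_c=0 v_peak=45/2 T=6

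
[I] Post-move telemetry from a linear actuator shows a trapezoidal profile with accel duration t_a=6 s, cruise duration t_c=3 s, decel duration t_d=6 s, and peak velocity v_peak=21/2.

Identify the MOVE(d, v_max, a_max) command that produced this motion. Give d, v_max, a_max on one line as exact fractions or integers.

d=189/2 v_max=21/2 a_max=7/4

a_max = (21/2)/6 = 7/4
d_a = ½·21/2·6 = 63/2; d_c = 21/2·3 = 63/2
d = 2·63/2 + 63/2 = 189/2
t_c = 3 > 0 ⇒ limit active, v_max = 21/2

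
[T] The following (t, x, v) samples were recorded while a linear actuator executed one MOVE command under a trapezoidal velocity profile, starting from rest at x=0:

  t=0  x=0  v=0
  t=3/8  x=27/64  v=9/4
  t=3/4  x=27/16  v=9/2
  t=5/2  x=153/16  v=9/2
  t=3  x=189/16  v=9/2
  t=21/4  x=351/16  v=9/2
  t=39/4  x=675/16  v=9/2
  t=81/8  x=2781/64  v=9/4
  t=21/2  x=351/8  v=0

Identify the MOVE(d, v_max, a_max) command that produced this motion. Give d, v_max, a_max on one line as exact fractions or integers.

final state: t=21/2, x=351/8, v=0 → d = 351/8
a_max = (9/4−0)/(3/8−0) = 6
max v = 9/2 over t∈[3/4,39/4] → v_max = 9/2
check: 9/2·(3/4+9) = 351/8 ✓

d=351/8 v_max=9/2 a_max=6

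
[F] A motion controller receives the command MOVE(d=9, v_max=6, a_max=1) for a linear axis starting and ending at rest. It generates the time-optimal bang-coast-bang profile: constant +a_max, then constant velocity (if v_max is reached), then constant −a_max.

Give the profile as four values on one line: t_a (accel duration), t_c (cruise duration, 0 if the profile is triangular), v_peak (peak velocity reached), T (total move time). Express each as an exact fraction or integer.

t_a=3 t_c=0 v_peak=3 T=6

v_max²/a_max = 6²/1 = 36
9 < 36 so t_c = 0
v_peak = √(9·1) = √9 = 3
t_a = 3/1 = 3; t_c = 0
T = 2·3 = 6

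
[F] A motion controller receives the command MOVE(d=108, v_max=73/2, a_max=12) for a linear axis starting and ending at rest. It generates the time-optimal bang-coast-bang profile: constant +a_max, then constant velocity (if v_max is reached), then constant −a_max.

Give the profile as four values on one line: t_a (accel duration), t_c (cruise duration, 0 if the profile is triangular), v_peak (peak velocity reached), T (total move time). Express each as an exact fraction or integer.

vₘ²/aₘ = (73/2)²/12 = 5329/48
108 < 5329/48 ⇒ no cruise
v_peak = √(108·12) = √1296 = 36
t_a = 36/12 = 3; t_c = 0
T = 2·3 = 6

t_a=3 t_c=0 v_peak=36 T=6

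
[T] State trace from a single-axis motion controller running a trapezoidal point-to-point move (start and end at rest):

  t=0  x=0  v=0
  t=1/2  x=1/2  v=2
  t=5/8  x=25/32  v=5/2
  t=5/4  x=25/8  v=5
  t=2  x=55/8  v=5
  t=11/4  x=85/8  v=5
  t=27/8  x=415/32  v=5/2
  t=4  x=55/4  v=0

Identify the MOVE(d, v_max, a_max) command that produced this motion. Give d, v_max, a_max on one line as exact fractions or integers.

final state: t=4, x=55/4, v=0 → d = 55/4
a_max = (2−0)/(1/2−0) = 4
max v = 5 over t∈[5/4,11/4] → v_max = 5
check: 5·(5/4+3/2) = 55/4 ✓

d=55/4 v_max=5 a_max=4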